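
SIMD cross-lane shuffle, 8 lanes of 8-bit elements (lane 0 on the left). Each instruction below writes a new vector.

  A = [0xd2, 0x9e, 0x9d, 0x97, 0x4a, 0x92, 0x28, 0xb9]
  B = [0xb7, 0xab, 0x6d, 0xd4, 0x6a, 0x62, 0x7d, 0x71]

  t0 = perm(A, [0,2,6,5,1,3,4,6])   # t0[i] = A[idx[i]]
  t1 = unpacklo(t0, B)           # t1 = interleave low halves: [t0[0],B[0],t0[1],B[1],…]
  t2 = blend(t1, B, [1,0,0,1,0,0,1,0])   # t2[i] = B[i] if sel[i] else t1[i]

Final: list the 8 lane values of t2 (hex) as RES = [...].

RES = [0xb7, 0xb7, 0x9d, 0xd4, 0x28, 0x6d, 0x7d, 0xd4]

t0 = [0xd2, 0x9d, 0x28, 0x92, 0x9e, 0x97, 0x4a, 0x28]
t1 = [0xd2, 0xb7, 0x9d, 0xab, 0x28, 0x6d, 0x92, 0xd4]
t2 = [0xb7, 0xb7, 0x9d, 0xd4, 0x28, 0x6d, 0x7d, 0xd4]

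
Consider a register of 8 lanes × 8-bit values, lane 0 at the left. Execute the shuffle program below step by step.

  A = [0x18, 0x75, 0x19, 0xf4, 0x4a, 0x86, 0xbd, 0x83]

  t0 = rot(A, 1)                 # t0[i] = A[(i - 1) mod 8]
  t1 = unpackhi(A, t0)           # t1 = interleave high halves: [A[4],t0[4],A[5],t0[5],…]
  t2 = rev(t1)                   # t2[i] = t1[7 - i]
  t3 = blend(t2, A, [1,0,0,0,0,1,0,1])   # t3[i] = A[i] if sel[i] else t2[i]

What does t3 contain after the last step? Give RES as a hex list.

RES = [ 0x18  0x83  0x86  0xbd  0x4a  0x86  0xf4  0x83 ]

  t0: 83 18 75 19 f4 4a 86 bd
  t1: 4a f4 86 4a bd 86 83 bd
  t2: bd 83 86 bd 4a 86 f4 4a
  t3: 18 83 86 bd 4a 86 f4 83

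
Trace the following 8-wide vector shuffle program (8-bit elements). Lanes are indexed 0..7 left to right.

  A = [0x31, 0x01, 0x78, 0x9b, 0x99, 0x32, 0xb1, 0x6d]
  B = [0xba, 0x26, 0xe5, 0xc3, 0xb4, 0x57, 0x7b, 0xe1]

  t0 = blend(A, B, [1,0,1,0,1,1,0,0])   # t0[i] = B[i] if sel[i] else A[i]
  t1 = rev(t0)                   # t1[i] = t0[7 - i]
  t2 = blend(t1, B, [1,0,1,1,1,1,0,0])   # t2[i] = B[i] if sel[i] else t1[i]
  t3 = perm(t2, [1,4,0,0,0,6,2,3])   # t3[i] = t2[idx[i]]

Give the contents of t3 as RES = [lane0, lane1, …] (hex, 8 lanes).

RES = [ 0xb1  0xb4  0xba  0xba  0xba  0x01  0xe5  0xc3 ]

t0 = [0xba, 0x01, 0xe5, 0x9b, 0xb4, 0x57, 0xb1, 0x6d]
t1 = [0x6d, 0xb1, 0x57, 0xb4, 0x9b, 0xe5, 0x01, 0xba]
t2 = [0xba, 0xb1, 0xe5, 0xc3, 0xb4, 0x57, 0x01, 0xba]
t3 = [0xb1, 0xb4, 0xba, 0xba, 0xba, 0x01, 0xe5, 0xc3]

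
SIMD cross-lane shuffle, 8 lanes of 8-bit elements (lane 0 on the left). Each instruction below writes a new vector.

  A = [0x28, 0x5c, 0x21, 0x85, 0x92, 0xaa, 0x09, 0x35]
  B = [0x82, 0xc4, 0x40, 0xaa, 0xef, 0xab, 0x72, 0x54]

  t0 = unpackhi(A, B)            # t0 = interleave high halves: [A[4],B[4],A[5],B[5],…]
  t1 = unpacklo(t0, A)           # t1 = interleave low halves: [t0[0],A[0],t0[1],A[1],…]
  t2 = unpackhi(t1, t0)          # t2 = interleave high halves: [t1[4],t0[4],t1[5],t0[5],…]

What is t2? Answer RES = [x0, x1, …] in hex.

RES = [0xaa, 0x09, 0x21, 0x72, 0xab, 0x35, 0x85, 0x54]

t0 = [0x92, 0xef, 0xaa, 0xab, 0x09, 0x72, 0x35, 0x54]
t1 = [0x92, 0x28, 0xef, 0x5c, 0xaa, 0x21, 0xab, 0x85]
t2 = [0xaa, 0x09, 0x21, 0x72, 0xab, 0x35, 0x85, 0x54]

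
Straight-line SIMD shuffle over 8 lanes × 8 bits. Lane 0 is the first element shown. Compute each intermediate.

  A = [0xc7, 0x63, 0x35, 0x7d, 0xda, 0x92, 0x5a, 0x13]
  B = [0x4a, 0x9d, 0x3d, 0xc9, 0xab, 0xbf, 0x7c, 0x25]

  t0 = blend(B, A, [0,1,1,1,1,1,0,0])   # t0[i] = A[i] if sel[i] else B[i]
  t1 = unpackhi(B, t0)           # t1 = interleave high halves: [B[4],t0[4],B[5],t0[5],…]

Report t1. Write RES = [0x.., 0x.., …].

t0 = [0x4a, 0x63, 0x35, 0x7d, 0xda, 0x92, 0x7c, 0x25]
t1 = [0xab, 0xda, 0xbf, 0x92, 0x7c, 0x7c, 0x25, 0x25]

RES = [ 0xab  0xda  0xbf  0x92  0x7c  0x7c  0x25  0x25 ]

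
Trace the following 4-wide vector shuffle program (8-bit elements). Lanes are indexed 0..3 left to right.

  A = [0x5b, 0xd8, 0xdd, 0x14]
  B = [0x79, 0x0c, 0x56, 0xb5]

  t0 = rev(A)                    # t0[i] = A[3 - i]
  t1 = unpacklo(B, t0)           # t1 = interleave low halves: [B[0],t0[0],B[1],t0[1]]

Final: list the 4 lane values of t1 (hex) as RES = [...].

RES = [0x79, 0x14, 0x0c, 0xdd]

  t0: 14 dd d8 5b
  t1: 79 14 0c dd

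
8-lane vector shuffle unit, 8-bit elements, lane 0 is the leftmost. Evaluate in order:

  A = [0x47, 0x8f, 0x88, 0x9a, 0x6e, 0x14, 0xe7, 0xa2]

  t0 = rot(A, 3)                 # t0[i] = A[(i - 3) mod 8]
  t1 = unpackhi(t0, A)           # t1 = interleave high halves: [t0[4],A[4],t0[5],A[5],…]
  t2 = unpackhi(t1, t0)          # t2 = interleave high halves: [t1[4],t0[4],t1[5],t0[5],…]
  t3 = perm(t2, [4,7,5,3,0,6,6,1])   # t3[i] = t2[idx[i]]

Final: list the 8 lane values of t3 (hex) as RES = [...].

RES = [0x6e, 0x6e, 0x9a, 0x88, 0x9a, 0xa2, 0xa2, 0x8f]

→ t0 |14|e7|a2|47|8f|88|9a|6e|
→ t1 |8f|6e|88|14|9a|e7|6e|a2|
→ t2 |9a|8f|e7|88|6e|9a|a2|6e|
→ t3 |6e|6e|9a|88|9a|a2|a2|8f|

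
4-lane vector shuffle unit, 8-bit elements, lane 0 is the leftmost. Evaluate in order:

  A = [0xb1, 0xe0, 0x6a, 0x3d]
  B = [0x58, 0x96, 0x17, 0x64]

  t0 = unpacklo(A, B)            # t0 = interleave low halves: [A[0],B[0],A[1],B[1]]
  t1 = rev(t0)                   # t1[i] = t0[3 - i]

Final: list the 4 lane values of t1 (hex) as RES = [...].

RES = [ 0x96  0xe0  0x58  0xb1 ]

→ t0 |b1|58|e0|96|
→ t1 |96|e0|58|b1|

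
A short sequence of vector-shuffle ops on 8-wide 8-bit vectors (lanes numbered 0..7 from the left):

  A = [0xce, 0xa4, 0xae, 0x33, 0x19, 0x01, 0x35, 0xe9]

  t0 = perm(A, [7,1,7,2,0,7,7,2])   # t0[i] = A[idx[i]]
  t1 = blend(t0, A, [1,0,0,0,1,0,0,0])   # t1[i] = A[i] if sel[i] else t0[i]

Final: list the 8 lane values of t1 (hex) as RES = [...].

  t0: e9 a4 e9 ae ce e9 e9 ae
  t1: ce a4 e9 ae 19 e9 e9 ae

RES = [ 0xce  0xa4  0xe9  0xae  0x19  0xe9  0xe9  0xae ]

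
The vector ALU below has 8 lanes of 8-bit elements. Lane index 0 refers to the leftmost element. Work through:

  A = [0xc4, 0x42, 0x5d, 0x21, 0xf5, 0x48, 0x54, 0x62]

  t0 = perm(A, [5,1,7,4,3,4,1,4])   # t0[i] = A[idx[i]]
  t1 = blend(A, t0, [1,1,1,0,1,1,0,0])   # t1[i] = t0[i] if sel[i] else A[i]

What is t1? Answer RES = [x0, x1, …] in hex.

t0 = [0x48, 0x42, 0x62, 0xf5, 0x21, 0xf5, 0x42, 0xf5]
t1 = [0x48, 0x42, 0x62, 0x21, 0x21, 0xf5, 0x54, 0x62]

RES = [0x48, 0x42, 0x62, 0x21, 0x21, 0xf5, 0x54, 0x62]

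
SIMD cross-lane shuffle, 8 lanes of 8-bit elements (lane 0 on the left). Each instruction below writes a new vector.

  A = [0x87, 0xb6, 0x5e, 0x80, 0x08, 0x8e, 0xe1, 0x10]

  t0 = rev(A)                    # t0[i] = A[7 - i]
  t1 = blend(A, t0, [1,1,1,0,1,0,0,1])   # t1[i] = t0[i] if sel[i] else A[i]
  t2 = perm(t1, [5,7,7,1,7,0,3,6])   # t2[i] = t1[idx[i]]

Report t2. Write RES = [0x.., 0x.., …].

→ t0 |10|e1|8e|08|80|5e|b6|87|
→ t1 |10|e1|8e|80|80|8e|e1|87|
→ t2 |8e|87|87|e1|87|10|80|e1|

RES = [0x8e, 0x87, 0x87, 0xe1, 0x87, 0x10, 0x80, 0xe1]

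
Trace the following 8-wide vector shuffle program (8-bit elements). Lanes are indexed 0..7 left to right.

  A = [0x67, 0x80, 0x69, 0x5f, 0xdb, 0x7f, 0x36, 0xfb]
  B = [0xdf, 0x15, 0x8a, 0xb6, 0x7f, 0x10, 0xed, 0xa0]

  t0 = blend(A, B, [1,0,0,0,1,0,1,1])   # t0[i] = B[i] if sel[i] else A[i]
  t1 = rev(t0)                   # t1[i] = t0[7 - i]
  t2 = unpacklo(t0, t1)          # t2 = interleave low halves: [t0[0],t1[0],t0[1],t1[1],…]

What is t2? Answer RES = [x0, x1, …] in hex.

RES = [ 0xdf  0xa0  0x80  0xed  0x69  0x7f  0x5f  0x7f ]

  t0: df 80 69 5f 7f 7f ed a0
  t1: a0 ed 7f 7f 5f 69 80 df
  t2: df a0 80 ed 69 7f 5f 7f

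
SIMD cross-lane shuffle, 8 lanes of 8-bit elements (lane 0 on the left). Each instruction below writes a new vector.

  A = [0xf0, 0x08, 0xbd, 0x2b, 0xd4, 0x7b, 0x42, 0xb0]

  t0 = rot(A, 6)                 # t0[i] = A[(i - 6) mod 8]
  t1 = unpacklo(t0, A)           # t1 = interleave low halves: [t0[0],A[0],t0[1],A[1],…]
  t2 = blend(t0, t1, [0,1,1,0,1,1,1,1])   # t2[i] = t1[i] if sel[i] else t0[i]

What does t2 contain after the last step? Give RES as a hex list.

RES = [ 0xbd  0xf0  0x2b  0x7b  0xd4  0xbd  0x7b  0x2b ]

→ t0 |bd|2b|d4|7b|42|b0|f0|08|
→ t1 |bd|f0|2b|08|d4|bd|7b|2b|
→ t2 |bd|f0|2b|7b|d4|bd|7b|2b|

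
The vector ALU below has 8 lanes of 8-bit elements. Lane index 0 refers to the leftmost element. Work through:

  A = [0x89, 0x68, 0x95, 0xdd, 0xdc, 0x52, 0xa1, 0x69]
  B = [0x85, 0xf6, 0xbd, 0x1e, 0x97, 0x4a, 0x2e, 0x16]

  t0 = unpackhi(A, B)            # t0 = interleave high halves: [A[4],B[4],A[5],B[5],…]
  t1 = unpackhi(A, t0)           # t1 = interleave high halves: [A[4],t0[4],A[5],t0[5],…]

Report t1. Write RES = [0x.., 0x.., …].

RES = [ 0xdc  0xa1  0x52  0x2e  0xa1  0x69  0x69  0x16 ]

→ t0 |dc|97|52|4a|a1|2e|69|16|
→ t1 |dc|a1|52|2e|a1|69|69|16|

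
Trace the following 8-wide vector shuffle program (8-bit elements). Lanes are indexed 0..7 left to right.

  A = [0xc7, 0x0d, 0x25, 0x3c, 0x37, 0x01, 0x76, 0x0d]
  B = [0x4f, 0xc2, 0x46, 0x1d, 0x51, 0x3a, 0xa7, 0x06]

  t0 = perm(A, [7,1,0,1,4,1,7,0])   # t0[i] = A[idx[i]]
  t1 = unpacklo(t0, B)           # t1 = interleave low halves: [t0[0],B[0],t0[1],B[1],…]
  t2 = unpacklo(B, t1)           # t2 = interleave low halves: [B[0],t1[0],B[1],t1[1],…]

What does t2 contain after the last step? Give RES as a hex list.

→ t0 |0d|0d|c7|0d|37|0d|0d|c7|
→ t1 |0d|4f|0d|c2|c7|46|0d|1d|
→ t2 |4f|0d|c2|4f|46|0d|1d|c2|

RES = [0x4f, 0x0d, 0xc2, 0x4f, 0x46, 0x0d, 0x1d, 0xc2]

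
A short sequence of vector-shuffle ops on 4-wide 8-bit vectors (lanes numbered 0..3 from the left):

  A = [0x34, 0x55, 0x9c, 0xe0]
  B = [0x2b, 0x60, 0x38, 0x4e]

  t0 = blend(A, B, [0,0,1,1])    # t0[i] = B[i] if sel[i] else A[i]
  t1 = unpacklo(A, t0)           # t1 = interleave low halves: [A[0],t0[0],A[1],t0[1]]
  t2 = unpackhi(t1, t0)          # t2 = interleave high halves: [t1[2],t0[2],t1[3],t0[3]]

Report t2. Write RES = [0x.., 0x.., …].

RES = [ 0x55  0x38  0x55  0x4e ]

→ t0 |34|55|38|4e|
→ t1 |34|34|55|55|
→ t2 |55|38|55|4e|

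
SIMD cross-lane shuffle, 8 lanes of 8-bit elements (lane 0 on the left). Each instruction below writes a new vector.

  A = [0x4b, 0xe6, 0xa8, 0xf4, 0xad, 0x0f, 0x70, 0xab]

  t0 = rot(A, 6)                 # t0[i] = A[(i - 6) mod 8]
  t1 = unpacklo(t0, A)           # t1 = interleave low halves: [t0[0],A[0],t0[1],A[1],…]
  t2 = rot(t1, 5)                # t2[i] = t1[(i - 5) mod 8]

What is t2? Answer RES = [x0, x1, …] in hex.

RES = [ 0xe6  0xad  0xa8  0x0f  0xf4  0xa8  0x4b  0xf4 ]

t0 = [0xa8, 0xf4, 0xad, 0x0f, 0x70, 0xab, 0x4b, 0xe6]
t1 = [0xa8, 0x4b, 0xf4, 0xe6, 0xad, 0xa8, 0x0f, 0xf4]
t2 = [0xe6, 0xad, 0xa8, 0x0f, 0xf4, 0xa8, 0x4b, 0xf4]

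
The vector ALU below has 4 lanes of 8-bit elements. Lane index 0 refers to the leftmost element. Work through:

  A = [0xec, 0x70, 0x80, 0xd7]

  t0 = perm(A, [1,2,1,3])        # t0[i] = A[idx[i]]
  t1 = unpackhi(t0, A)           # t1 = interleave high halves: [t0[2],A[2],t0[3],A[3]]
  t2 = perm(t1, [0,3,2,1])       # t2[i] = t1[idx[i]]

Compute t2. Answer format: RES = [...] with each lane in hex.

→ t0 |70|80|70|d7|
→ t1 |70|80|d7|d7|
→ t2 |70|d7|d7|80|

RES = [0x70, 0xd7, 0xd7, 0x80]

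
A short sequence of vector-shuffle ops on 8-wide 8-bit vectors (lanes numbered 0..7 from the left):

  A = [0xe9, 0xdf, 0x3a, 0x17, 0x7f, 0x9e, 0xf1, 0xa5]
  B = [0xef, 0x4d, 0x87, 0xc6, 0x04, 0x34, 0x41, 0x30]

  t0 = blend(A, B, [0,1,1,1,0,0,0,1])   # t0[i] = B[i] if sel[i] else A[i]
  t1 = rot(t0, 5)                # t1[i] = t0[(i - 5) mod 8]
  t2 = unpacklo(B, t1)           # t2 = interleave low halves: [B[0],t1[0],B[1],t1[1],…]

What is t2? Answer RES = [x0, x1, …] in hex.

RES = [0xef, 0xc6, 0x4d, 0x7f, 0x87, 0x9e, 0xc6, 0xf1]

  t0: e9 4d 87 c6 7f 9e f1 30
  t1: c6 7f 9e f1 30 e9 4d 87
  t2: ef c6 4d 7f 87 9e c6 f1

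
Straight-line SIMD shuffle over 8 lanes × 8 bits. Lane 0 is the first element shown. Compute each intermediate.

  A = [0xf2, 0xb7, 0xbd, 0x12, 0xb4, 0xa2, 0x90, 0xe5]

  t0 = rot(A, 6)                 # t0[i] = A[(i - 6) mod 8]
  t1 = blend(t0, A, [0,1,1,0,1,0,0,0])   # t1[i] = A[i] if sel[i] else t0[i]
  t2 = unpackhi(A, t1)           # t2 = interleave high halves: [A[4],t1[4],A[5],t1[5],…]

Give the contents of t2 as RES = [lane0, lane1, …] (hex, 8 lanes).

t0 = [0xbd, 0x12, 0xb4, 0xa2, 0x90, 0xe5, 0xf2, 0xb7]
t1 = [0xbd, 0xb7, 0xbd, 0xa2, 0xb4, 0xe5, 0xf2, 0xb7]
t2 = [0xb4, 0xb4, 0xa2, 0xe5, 0x90, 0xf2, 0xe5, 0xb7]

RES = [ 0xb4  0xb4  0xa2  0xe5  0x90  0xf2  0xe5  0xb7 ]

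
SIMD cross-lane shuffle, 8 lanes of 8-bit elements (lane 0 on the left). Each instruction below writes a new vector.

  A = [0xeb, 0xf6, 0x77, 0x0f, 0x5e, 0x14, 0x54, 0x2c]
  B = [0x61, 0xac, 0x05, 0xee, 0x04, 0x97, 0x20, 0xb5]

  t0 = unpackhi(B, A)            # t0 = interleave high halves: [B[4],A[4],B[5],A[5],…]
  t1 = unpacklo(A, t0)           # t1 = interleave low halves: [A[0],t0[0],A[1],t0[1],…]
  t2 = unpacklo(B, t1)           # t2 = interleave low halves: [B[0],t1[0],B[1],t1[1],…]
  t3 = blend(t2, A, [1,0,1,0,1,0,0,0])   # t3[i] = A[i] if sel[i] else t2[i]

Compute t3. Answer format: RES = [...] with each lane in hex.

→ t0 |04|5e|97|14|20|54|b5|2c|
→ t1 |eb|04|f6|5e|77|97|0f|14|
→ t2 |61|eb|ac|04|05|f6|ee|5e|
→ t3 |eb|eb|77|04|5e|f6|ee|5e|

RES = [ 0xeb  0xeb  0x77  0x04  0x5e  0xf6  0xee  0x5e ]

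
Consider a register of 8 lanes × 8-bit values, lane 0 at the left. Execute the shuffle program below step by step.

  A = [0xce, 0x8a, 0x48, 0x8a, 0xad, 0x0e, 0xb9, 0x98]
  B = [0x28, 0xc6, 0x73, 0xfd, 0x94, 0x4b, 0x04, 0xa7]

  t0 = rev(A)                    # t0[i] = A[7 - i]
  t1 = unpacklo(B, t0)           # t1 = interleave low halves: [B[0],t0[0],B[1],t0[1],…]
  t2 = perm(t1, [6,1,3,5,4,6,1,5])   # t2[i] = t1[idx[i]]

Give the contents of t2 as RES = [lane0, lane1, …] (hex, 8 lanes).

  t0: 98 b9 0e ad 8a 48 8a ce
  t1: 28 98 c6 b9 73 0e fd ad
  t2: fd 98 b9 0e 73 fd 98 0e

RES = [0xfd, 0x98, 0xb9, 0x0e, 0x73, 0xfd, 0x98, 0x0e]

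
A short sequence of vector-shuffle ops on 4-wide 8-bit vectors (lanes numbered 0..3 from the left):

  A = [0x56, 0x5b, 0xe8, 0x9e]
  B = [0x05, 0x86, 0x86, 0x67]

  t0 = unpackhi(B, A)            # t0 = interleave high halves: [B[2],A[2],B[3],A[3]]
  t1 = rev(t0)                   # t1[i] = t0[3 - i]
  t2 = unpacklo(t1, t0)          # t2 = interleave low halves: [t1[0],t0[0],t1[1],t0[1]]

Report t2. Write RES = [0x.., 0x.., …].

RES = [ 0x9e  0x86  0x67  0xe8 ]

→ t0 |86|e8|67|9e|
→ t1 |9e|67|e8|86|
→ t2 |9e|86|67|e8|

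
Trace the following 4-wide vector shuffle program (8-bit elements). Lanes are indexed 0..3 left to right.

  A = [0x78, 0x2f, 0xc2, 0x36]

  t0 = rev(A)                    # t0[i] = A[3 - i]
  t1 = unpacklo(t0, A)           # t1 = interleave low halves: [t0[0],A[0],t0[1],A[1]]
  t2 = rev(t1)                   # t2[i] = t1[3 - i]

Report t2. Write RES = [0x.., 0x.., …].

RES = [ 0x2f  0xc2  0x78  0x36 ]

t0 = [0x36, 0xc2, 0x2f, 0x78]
t1 = [0x36, 0x78, 0xc2, 0x2f]
t2 = [0x2f, 0xc2, 0x78, 0x36]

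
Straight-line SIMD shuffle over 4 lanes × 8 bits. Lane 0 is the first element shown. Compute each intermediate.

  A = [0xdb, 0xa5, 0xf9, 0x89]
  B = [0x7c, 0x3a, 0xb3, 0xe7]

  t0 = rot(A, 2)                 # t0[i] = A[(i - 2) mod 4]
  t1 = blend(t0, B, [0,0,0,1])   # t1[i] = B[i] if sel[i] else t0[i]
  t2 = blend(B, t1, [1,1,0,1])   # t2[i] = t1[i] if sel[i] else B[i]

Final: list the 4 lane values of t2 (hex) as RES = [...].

RES = [0xf9, 0x89, 0xb3, 0xe7]

  t0: f9 89 db a5
  t1: f9 89 db e7
  t2: f9 89 b3 e7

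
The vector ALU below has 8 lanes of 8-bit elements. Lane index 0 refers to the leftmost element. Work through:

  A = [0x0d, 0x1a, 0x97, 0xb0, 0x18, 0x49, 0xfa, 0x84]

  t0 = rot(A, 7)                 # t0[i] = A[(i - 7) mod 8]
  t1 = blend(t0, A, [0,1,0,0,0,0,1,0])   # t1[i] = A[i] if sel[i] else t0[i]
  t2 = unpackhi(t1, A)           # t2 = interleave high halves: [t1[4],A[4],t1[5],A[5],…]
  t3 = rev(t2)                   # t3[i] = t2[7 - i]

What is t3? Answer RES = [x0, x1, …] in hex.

RES = [0x84, 0x0d, 0xfa, 0xfa, 0x49, 0xfa, 0x18, 0x49]

  t0: 1a 97 b0 18 49 fa 84 0d
  t1: 1a 1a b0 18 49 fa fa 0d
  t2: 49 18 fa 49 fa fa 0d 84
  t3: 84 0d fa fa 49 fa 18 49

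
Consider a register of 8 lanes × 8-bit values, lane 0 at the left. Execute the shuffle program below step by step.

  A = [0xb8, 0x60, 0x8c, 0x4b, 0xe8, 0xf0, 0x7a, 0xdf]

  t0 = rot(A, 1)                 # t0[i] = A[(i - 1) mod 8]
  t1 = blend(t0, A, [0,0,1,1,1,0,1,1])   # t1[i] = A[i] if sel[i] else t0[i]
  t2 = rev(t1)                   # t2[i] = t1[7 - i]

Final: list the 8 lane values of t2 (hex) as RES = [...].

RES = [0xdf, 0x7a, 0xe8, 0xe8, 0x4b, 0x8c, 0xb8, 0xdf]

  t0: df b8 60 8c 4b e8 f0 7a
  t1: df b8 8c 4b e8 e8 7a df
  t2: df 7a e8 e8 4b 8c b8 df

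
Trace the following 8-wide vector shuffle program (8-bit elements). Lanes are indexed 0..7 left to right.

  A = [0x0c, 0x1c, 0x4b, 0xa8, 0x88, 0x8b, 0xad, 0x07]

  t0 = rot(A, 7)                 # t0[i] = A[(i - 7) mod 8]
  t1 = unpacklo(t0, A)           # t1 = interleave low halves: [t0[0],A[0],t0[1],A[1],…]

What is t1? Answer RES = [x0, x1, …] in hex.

RES = [0x1c, 0x0c, 0x4b, 0x1c, 0xa8, 0x4b, 0x88, 0xa8]

→ t0 |1c|4b|a8|88|8b|ad|07|0c|
→ t1 |1c|0c|4b|1c|a8|4b|88|a8|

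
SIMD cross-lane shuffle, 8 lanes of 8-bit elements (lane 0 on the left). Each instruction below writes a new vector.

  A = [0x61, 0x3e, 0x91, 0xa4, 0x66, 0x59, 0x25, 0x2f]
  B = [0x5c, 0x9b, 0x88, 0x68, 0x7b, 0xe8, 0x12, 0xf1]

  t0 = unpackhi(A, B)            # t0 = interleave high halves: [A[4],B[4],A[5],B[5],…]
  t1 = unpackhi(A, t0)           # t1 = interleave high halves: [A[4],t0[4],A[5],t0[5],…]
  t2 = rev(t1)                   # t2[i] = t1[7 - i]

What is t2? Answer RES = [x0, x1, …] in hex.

RES = [0xf1, 0x2f, 0x2f, 0x25, 0x12, 0x59, 0x25, 0x66]

  t0: 66 7b 59 e8 25 12 2f f1
  t1: 66 25 59 12 25 2f 2f f1
  t2: f1 2f 2f 25 12 59 25 66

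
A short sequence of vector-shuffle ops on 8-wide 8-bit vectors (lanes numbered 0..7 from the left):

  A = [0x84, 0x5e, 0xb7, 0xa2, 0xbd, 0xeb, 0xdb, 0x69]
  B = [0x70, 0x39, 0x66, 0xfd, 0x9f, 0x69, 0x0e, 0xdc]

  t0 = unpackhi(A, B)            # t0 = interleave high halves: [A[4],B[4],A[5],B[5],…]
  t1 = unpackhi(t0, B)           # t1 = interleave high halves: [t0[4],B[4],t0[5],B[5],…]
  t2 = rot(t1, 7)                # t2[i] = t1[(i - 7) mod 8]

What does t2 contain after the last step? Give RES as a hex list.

t0 = [0xbd, 0x9f, 0xeb, 0x69, 0xdb, 0x0e, 0x69, 0xdc]
t1 = [0xdb, 0x9f, 0x0e, 0x69, 0x69, 0x0e, 0xdc, 0xdc]
t2 = [0x9f, 0x0e, 0x69, 0x69, 0x0e, 0xdc, 0xdc, 0xdb]

RES = [0x9f, 0x0e, 0x69, 0x69, 0x0e, 0xdc, 0xdc, 0xdb]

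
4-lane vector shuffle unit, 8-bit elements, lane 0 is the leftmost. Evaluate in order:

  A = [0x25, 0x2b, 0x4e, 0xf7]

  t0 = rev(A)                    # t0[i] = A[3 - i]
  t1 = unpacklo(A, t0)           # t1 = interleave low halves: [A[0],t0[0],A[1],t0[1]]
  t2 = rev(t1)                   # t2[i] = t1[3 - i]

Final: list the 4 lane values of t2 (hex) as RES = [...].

t0 = [0xf7, 0x4e, 0x2b, 0x25]
t1 = [0x25, 0xf7, 0x2b, 0x4e]
t2 = [0x4e, 0x2b, 0xf7, 0x25]

RES = [ 0x4e  0x2b  0xf7  0x25 ]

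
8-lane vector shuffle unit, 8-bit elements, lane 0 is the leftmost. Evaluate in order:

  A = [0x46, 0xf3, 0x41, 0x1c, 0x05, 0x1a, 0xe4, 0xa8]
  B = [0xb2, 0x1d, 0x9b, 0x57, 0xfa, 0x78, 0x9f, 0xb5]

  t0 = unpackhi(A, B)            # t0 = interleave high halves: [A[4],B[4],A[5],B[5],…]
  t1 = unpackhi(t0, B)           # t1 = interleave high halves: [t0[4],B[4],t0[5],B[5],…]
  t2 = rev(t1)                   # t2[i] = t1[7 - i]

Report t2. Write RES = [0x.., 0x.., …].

RES = [0xb5, 0xb5, 0x9f, 0xa8, 0x78, 0x9f, 0xfa, 0xe4]

  t0: 05 fa 1a 78 e4 9f a8 b5
  t1: e4 fa 9f 78 a8 9f b5 b5
  t2: b5 b5 9f a8 78 9f fa e4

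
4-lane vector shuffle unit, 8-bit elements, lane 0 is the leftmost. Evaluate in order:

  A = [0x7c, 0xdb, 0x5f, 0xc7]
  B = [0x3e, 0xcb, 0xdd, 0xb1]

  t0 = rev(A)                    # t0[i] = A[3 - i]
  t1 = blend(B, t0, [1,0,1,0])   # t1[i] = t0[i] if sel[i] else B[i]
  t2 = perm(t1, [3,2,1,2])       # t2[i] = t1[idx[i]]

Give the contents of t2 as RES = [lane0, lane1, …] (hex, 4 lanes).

RES = [0xb1, 0xdb, 0xcb, 0xdb]

t0 = [0xc7, 0x5f, 0xdb, 0x7c]
t1 = [0xc7, 0xcb, 0xdb, 0xb1]
t2 = [0xb1, 0xdb, 0xcb, 0xdb]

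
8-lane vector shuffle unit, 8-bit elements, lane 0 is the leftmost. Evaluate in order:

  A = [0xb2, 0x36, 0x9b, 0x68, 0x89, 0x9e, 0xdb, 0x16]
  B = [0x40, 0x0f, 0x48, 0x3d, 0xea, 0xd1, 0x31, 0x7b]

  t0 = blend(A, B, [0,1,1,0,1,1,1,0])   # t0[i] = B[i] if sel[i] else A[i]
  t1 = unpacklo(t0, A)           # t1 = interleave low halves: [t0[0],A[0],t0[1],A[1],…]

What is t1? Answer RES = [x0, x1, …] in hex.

  t0: b2 0f 48 68 ea d1 31 16
  t1: b2 b2 0f 36 48 9b 68 68

RES = [ 0xb2  0xb2  0x0f  0x36  0x48  0x9b  0x68  0x68 ]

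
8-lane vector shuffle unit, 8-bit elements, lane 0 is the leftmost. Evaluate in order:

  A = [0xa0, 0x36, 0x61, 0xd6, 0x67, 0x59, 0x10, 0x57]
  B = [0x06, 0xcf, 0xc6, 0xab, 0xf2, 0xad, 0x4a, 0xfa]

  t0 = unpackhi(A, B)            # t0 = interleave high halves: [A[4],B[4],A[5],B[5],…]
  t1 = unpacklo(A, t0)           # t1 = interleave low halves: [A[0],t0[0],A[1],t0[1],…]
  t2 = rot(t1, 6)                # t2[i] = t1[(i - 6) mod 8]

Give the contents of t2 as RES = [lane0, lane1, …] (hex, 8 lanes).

RES = [ 0x36  0xf2  0x61  0x59  0xd6  0xad  0xa0  0x67 ]

  t0: 67 f2 59 ad 10 4a 57 fa
  t1: a0 67 36 f2 61 59 d6 ad
  t2: 36 f2 61 59 d6 ad a0 67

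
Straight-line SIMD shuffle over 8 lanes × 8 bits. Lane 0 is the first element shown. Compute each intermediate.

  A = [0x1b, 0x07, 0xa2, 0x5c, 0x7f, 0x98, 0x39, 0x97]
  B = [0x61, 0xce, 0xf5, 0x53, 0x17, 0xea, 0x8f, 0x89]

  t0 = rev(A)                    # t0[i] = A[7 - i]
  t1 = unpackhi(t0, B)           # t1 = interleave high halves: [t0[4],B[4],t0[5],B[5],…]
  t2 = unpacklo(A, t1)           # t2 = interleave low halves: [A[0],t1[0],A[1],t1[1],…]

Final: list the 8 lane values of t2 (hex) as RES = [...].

→ t0 |97|39|98|7f|5c|a2|07|1b|
→ t1 |5c|17|a2|ea|07|8f|1b|89|
→ t2 |1b|5c|07|17|a2|a2|5c|ea|

RES = [0x1b, 0x5c, 0x07, 0x17, 0xa2, 0xa2, 0x5c, 0xea]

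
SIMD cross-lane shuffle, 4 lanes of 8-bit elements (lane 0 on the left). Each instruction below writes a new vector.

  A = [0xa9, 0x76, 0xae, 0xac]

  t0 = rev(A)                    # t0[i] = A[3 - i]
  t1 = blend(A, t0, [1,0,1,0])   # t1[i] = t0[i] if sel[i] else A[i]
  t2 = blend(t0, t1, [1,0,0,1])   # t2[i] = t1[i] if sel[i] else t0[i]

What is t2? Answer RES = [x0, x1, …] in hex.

t0 = [0xac, 0xae, 0x76, 0xa9]
t1 = [0xac, 0x76, 0x76, 0xac]
t2 = [0xac, 0xae, 0x76, 0xac]

RES = [0xac, 0xae, 0x76, 0xac]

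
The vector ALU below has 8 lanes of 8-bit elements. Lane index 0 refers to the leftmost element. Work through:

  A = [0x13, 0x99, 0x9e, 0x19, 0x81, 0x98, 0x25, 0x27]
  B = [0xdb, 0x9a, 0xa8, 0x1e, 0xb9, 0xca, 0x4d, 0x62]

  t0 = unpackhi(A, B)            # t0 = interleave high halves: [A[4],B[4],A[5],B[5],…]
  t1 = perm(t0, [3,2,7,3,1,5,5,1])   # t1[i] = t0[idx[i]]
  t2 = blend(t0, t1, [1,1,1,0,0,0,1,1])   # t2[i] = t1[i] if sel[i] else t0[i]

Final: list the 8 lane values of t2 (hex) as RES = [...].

RES = [0xca, 0x98, 0x62, 0xca, 0x25, 0x4d, 0x4d, 0xb9]

  t0: 81 b9 98 ca 25 4d 27 62
  t1: ca 98 62 ca b9 4d 4d b9
  t2: ca 98 62 ca 25 4d 4d b9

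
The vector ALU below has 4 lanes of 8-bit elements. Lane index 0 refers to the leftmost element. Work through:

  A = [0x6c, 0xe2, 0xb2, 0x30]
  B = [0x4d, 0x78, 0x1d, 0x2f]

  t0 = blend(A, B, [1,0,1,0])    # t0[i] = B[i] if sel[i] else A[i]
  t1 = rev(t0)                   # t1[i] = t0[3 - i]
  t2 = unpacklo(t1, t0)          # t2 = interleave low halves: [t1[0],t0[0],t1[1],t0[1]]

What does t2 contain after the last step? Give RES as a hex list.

→ t0 |4d|e2|1d|30|
→ t1 |30|1d|e2|4d|
→ t2 |30|4d|1d|e2|

RES = [ 0x30  0x4d  0x1d  0xe2 ]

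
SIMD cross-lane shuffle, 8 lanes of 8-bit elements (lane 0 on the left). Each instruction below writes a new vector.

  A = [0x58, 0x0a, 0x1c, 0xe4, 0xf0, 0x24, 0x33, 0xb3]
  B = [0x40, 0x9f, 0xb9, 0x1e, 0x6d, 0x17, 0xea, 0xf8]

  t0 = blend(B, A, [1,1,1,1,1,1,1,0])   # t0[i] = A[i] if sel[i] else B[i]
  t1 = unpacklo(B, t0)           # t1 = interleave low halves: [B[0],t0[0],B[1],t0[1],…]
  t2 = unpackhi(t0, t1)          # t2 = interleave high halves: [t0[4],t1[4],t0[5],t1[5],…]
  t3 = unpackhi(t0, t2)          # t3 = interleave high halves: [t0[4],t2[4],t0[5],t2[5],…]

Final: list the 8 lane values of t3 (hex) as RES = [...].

→ t0 |58|0a|1c|e4|f0|24|33|f8|
→ t1 |40|58|9f|0a|b9|1c|1e|e4|
→ t2 |f0|b9|24|1c|33|1e|f8|e4|
→ t3 |f0|33|24|1e|33|f8|f8|e4|

RES = [0xf0, 0x33, 0x24, 0x1e, 0x33, 0xf8, 0xf8, 0xe4]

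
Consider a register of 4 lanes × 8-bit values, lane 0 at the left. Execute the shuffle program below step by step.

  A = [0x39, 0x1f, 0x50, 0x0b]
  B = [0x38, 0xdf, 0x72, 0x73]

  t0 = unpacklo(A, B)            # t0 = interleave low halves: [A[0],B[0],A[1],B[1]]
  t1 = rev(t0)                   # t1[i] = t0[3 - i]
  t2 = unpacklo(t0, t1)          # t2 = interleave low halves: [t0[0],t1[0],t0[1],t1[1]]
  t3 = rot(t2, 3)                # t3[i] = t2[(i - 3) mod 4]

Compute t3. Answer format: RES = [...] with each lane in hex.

  t0: 39 38 1f df
  t1: df 1f 38 39
  t2: 39 df 38 1f
  t3: df 38 1f 39

RES = [ 0xdf  0x38  0x1f  0x39 ]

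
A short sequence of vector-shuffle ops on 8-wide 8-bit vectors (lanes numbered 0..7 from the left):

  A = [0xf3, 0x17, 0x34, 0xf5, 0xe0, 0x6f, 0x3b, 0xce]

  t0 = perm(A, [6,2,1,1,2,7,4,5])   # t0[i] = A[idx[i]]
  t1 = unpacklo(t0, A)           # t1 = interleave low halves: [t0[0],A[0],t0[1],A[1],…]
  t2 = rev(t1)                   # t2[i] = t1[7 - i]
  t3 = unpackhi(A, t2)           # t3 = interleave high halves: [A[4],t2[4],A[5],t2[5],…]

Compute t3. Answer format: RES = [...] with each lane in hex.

RES = [ 0xe0  0x17  0x6f  0x34  0x3b  0xf3  0xce  0x3b ]

t0 = [0x3b, 0x34, 0x17, 0x17, 0x34, 0xce, 0xe0, 0x6f]
t1 = [0x3b, 0xf3, 0x34, 0x17, 0x17, 0x34, 0x17, 0xf5]
t2 = [0xf5, 0x17, 0x34, 0x17, 0x17, 0x34, 0xf3, 0x3b]
t3 = [0xe0, 0x17, 0x6f, 0x34, 0x3b, 0xf3, 0xce, 0x3b]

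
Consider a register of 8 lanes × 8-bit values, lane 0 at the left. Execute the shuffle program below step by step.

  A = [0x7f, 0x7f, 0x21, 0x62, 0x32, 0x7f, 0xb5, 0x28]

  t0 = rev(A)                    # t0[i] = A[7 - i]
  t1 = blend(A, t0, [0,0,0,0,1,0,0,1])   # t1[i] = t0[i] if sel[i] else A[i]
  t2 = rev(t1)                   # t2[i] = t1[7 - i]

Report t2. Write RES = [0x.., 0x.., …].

RES = [0x7f, 0xb5, 0x7f, 0x62, 0x62, 0x21, 0x7f, 0x7f]

→ t0 |28|b5|7f|32|62|21|7f|7f|
→ t1 |7f|7f|21|62|62|7f|b5|7f|
→ t2 |7f|b5|7f|62|62|21|7f|7f|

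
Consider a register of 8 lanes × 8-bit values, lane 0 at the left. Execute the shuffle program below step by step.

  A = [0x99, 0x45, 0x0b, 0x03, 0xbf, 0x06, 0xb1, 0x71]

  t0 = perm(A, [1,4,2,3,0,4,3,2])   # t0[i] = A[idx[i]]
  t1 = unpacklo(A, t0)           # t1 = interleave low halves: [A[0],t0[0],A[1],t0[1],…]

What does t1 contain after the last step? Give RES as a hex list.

t0 = [0x45, 0xbf, 0x0b, 0x03, 0x99, 0xbf, 0x03, 0x0b]
t1 = [0x99, 0x45, 0x45, 0xbf, 0x0b, 0x0b, 0x03, 0x03]

RES = [0x99, 0x45, 0x45, 0xbf, 0x0b, 0x0b, 0x03, 0x03]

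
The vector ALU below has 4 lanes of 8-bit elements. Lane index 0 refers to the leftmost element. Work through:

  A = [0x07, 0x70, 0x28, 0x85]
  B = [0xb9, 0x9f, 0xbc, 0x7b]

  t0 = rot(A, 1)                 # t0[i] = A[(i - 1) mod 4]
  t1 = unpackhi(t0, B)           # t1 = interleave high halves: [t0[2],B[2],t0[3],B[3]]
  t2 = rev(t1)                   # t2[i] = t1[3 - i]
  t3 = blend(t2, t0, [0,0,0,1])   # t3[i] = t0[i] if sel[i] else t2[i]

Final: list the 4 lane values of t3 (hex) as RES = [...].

→ t0 |85|07|70|28|
→ t1 |70|bc|28|7b|
→ t2 |7b|28|bc|70|
→ t3 |7b|28|bc|28|

RES = [0x7b, 0x28, 0xbc, 0x28]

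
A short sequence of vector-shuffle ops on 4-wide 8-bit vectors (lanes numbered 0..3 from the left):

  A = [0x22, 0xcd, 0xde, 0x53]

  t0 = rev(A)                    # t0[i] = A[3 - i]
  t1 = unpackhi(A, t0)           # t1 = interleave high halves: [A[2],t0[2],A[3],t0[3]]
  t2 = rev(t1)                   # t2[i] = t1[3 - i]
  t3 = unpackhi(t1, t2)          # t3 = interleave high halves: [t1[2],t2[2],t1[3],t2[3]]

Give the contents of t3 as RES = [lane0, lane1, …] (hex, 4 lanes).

t0 = [0x53, 0xde, 0xcd, 0x22]
t1 = [0xde, 0xcd, 0x53, 0x22]
t2 = [0x22, 0x53, 0xcd, 0xde]
t3 = [0x53, 0xcd, 0x22, 0xde]

RES = [0x53, 0xcd, 0x22, 0xde]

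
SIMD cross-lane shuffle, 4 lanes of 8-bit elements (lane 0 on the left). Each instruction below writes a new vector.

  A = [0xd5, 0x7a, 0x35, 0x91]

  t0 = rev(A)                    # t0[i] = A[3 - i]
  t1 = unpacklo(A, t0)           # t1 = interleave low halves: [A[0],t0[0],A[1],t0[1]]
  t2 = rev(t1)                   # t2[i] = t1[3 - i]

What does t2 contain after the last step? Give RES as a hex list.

RES = [0x35, 0x7a, 0x91, 0xd5]

t0 = [0x91, 0x35, 0x7a, 0xd5]
t1 = [0xd5, 0x91, 0x7a, 0x35]
t2 = [0x35, 0x7a, 0x91, 0xd5]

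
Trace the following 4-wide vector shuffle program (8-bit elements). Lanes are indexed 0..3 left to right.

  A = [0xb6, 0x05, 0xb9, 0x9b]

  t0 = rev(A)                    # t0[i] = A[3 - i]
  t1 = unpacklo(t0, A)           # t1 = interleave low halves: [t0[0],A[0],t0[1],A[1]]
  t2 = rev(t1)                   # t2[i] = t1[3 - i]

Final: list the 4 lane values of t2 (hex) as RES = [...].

RES = [ 0x05  0xb9  0xb6  0x9b ]

t0 = [0x9b, 0xb9, 0x05, 0xb6]
t1 = [0x9b, 0xb6, 0xb9, 0x05]
t2 = [0x05, 0xb9, 0xb6, 0x9b]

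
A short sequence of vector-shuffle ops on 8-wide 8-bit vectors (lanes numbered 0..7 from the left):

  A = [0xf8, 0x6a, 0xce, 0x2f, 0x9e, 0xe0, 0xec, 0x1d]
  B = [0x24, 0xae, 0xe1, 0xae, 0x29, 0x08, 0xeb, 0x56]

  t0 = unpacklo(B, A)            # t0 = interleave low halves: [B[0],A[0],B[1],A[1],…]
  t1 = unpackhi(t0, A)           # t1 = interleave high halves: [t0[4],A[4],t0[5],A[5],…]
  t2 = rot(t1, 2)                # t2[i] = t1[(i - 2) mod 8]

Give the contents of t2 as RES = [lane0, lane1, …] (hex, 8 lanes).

RES = [0x2f, 0x1d, 0xe1, 0x9e, 0xce, 0xe0, 0xae, 0xec]

  t0: 24 f8 ae 6a e1 ce ae 2f
  t1: e1 9e ce e0 ae ec 2f 1d
  t2: 2f 1d e1 9e ce e0 ae ec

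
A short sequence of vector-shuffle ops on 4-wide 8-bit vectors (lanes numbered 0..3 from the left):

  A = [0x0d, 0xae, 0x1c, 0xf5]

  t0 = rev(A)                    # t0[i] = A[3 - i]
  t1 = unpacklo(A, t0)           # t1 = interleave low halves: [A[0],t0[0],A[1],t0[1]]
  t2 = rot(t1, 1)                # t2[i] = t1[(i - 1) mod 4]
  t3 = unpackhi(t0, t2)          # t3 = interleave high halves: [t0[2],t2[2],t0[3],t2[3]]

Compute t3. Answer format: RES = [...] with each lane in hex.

RES = [ 0xae  0xf5  0x0d  0xae ]

  t0: f5 1c ae 0d
  t1: 0d f5 ae 1c
  t2: 1c 0d f5 ae
  t3: ae f5 0d ae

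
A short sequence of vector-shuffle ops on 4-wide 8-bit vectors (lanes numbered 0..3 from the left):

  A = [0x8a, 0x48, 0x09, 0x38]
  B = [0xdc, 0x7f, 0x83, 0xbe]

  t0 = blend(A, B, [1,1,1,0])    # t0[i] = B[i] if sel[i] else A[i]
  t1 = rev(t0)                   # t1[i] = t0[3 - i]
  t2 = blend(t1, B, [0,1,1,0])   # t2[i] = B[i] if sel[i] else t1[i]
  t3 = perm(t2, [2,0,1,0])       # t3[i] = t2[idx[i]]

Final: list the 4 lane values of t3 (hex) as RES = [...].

→ t0 |dc|7f|83|38|
→ t1 |38|83|7f|dc|
→ t2 |38|7f|83|dc|
→ t3 |83|38|7f|38|

RES = [0x83, 0x38, 0x7f, 0x38]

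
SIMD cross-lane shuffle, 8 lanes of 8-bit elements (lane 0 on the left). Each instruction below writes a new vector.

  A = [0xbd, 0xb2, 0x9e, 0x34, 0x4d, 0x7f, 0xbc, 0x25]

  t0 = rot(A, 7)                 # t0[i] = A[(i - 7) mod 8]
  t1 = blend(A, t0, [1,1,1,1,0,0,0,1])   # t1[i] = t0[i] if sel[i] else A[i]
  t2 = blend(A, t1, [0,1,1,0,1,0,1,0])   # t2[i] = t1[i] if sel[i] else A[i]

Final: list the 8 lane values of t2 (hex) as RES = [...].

→ t0 |b2|9e|34|4d|7f|bc|25|bd|
→ t1 |b2|9e|34|4d|4d|7f|bc|bd|
→ t2 |bd|9e|34|34|4d|7f|bc|25|

RES = [0xbd, 0x9e, 0x34, 0x34, 0x4d, 0x7f, 0xbc, 0x25]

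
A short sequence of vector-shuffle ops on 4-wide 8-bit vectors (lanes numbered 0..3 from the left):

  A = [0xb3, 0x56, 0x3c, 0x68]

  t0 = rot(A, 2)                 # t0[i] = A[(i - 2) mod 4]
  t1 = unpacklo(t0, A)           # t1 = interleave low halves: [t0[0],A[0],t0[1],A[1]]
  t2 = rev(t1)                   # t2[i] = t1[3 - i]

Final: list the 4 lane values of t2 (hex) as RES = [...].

RES = [ 0x56  0x68  0xb3  0x3c ]

  t0: 3c 68 b3 56
  t1: 3c b3 68 56
  t2: 56 68 b3 3c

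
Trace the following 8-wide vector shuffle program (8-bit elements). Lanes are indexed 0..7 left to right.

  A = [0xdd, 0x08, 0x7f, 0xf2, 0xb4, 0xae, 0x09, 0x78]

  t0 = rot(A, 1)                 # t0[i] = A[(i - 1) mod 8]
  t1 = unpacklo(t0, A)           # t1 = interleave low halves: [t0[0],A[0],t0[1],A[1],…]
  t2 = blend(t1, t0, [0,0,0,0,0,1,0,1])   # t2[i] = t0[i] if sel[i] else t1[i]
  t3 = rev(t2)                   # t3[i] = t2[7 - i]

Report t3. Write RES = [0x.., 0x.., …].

RES = [ 0x09  0x7f  0xb4  0x08  0x08  0xdd  0xdd  0x78 ]

t0 = [0x78, 0xdd, 0x08, 0x7f, 0xf2, 0xb4, 0xae, 0x09]
t1 = [0x78, 0xdd, 0xdd, 0x08, 0x08, 0x7f, 0x7f, 0xf2]
t2 = [0x78, 0xdd, 0xdd, 0x08, 0x08, 0xb4, 0x7f, 0x09]
t3 = [0x09, 0x7f, 0xb4, 0x08, 0x08, 0xdd, 0xdd, 0x78]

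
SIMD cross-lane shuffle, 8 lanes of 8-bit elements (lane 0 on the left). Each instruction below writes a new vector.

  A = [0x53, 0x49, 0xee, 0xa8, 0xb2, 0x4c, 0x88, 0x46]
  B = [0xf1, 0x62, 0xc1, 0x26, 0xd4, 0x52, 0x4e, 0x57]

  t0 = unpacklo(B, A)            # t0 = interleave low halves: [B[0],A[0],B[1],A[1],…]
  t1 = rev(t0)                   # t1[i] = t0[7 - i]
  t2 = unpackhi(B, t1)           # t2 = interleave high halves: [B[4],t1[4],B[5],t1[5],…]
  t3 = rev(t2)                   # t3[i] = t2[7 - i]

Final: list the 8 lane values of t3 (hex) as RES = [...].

RES = [ 0xf1  0x57  0x53  0x4e  0x62  0x52  0x49  0xd4 ]

t0 = [0xf1, 0x53, 0x62, 0x49, 0xc1, 0xee, 0x26, 0xa8]
t1 = [0xa8, 0x26, 0xee, 0xc1, 0x49, 0x62, 0x53, 0xf1]
t2 = [0xd4, 0x49, 0x52, 0x62, 0x4e, 0x53, 0x57, 0xf1]
t3 = [0xf1, 0x57, 0x53, 0x4e, 0x62, 0x52, 0x49, 0xd4]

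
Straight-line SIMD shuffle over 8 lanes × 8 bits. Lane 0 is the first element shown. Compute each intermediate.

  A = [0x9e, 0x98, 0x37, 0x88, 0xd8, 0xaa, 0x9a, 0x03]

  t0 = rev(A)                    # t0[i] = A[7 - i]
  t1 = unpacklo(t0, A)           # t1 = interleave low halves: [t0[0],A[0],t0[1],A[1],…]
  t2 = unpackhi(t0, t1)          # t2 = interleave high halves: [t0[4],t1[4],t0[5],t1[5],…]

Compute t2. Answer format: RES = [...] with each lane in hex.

→ t0 |03|9a|aa|d8|88|37|98|9e|
→ t1 |03|9e|9a|98|aa|37|d8|88|
→ t2 |88|aa|37|37|98|d8|9e|88|

RES = [ 0x88  0xaa  0x37  0x37  0x98  0xd8  0x9e  0x88 ]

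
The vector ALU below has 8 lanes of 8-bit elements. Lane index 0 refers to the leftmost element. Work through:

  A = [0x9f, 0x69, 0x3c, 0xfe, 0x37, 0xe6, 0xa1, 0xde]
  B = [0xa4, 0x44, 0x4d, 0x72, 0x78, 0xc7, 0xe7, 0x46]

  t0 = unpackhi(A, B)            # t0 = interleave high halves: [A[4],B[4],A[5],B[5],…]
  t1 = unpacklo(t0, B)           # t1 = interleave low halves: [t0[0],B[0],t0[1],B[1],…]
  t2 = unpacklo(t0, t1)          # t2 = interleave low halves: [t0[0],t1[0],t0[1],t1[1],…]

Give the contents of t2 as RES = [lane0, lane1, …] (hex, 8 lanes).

RES = [ 0x37  0x37  0x78  0xa4  0xe6  0x78  0xc7  0x44 ]

→ t0 |37|78|e6|c7|a1|e7|de|46|
→ t1 |37|a4|78|44|e6|4d|c7|72|
→ t2 |37|37|78|a4|e6|78|c7|44|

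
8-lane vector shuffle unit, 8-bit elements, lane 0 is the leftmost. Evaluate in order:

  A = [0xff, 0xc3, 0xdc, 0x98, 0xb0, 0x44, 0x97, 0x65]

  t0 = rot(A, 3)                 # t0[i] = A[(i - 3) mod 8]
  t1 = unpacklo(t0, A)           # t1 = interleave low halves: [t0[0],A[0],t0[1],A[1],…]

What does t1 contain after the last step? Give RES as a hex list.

RES = [0x44, 0xff, 0x97, 0xc3, 0x65, 0xdc, 0xff, 0x98]

  t0: 44 97 65 ff c3 dc 98 b0
  t1: 44 ff 97 c3 65 dc ff 98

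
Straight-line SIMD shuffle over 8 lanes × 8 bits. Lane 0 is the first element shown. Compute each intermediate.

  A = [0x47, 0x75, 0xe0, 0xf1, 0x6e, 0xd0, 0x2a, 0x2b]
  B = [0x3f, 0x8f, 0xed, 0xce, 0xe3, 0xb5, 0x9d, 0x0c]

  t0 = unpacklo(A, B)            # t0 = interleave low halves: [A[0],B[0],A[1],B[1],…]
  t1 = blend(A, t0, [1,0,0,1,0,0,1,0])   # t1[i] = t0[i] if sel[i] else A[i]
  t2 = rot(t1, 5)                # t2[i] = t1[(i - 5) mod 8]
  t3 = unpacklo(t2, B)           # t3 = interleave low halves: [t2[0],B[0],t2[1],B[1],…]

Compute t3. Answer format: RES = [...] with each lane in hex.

  t0: 47 3f 75 8f e0 ed f1 ce
  t1: 47 75 e0 8f 6e d0 f1 2b
  t2: 8f 6e d0 f1 2b 47 75 e0
  t3: 8f 3f 6e 8f d0 ed f1 ce

RES = [0x8f, 0x3f, 0x6e, 0x8f, 0xd0, 0xed, 0xf1, 0xce]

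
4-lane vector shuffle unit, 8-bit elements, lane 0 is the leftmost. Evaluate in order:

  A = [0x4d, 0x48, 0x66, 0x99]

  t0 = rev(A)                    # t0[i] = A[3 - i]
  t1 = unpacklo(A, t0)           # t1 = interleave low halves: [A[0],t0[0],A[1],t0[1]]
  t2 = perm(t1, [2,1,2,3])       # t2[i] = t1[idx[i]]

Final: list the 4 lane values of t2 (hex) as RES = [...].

→ t0 |99|66|48|4d|
→ t1 |4d|99|48|66|
→ t2 |48|99|48|66|

RES = [ 0x48  0x99  0x48  0x66 ]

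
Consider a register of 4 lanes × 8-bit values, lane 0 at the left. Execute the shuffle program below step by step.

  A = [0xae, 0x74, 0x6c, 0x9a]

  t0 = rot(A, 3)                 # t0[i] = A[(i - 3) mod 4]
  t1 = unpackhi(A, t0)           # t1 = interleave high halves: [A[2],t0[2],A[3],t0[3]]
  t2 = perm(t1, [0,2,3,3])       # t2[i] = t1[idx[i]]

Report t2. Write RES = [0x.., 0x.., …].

RES = [0x6c, 0x9a, 0xae, 0xae]

  t0: 74 6c 9a ae
  t1: 6c 9a 9a ae
  t2: 6c 9a ae ae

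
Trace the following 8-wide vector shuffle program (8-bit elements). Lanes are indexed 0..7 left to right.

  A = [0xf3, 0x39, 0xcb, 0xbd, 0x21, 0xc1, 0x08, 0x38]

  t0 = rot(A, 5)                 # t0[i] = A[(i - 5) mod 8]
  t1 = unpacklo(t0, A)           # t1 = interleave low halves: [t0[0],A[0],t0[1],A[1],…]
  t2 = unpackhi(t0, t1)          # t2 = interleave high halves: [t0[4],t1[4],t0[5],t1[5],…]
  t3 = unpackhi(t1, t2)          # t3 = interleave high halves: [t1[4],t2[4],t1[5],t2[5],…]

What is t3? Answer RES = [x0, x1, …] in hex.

t0 = [0xbd, 0x21, 0xc1, 0x08, 0x38, 0xf3, 0x39, 0xcb]
t1 = [0xbd, 0xf3, 0x21, 0x39, 0xc1, 0xcb, 0x08, 0xbd]
t2 = [0x38, 0xc1, 0xf3, 0xcb, 0x39, 0x08, 0xcb, 0xbd]
t3 = [0xc1, 0x39, 0xcb, 0x08, 0x08, 0xcb, 0xbd, 0xbd]

RES = [ 0xc1  0x39  0xcb  0x08  0x08  0xcb  0xbd  0xbd ]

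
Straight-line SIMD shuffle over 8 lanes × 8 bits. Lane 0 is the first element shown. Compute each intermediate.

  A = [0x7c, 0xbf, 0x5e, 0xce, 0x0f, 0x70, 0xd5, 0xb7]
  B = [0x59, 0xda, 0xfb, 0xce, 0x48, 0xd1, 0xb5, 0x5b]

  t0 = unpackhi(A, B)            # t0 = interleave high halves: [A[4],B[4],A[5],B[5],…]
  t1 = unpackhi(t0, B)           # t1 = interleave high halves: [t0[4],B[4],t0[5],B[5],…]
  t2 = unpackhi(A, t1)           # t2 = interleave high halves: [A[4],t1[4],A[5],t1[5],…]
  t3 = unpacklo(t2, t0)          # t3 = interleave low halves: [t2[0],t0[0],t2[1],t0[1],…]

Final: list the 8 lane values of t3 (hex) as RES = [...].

RES = [0x0f, 0x0f, 0xb7, 0x48, 0x70, 0x70, 0xb5, 0xd1]

→ t0 |0f|48|70|d1|d5|b5|b7|5b|
→ t1 |d5|48|b5|d1|b7|b5|5b|5b|
→ t2 |0f|b7|70|b5|d5|5b|b7|5b|
→ t3 |0f|0f|b7|48|70|70|b5|d1|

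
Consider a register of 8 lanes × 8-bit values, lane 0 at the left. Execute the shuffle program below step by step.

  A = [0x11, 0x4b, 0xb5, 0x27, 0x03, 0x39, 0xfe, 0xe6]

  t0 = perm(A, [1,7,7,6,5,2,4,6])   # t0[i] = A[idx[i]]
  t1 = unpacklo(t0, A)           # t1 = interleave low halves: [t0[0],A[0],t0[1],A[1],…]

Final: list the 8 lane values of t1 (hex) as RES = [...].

t0 = [0x4b, 0xe6, 0xe6, 0xfe, 0x39, 0xb5, 0x03, 0xfe]
t1 = [0x4b, 0x11, 0xe6, 0x4b, 0xe6, 0xb5, 0xfe, 0x27]

RES = [ 0x4b  0x11  0xe6  0x4b  0xe6  0xb5  0xfe  0x27 ]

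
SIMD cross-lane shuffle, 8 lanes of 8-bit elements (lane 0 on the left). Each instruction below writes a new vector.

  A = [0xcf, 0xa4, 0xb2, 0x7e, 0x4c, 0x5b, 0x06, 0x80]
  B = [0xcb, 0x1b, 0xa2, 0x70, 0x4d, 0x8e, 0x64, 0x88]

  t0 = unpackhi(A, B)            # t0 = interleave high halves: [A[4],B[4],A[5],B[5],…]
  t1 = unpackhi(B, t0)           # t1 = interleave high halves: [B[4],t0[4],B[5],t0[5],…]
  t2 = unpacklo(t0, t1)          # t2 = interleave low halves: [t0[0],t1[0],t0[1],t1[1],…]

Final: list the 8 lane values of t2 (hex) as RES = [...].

RES = [ 0x4c  0x4d  0x4d  0x06  0x5b  0x8e  0x8e  0x64 ]

→ t0 |4c|4d|5b|8e|06|64|80|88|
→ t1 |4d|06|8e|64|64|80|88|88|
→ t2 |4c|4d|4d|06|5b|8e|8e|64|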